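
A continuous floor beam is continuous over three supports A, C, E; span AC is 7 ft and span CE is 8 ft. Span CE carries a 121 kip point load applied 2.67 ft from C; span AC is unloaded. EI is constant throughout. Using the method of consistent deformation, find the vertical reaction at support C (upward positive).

Release continuity at C by inserting a hinge; the redundant is the internal moment M_C. The primary structure is two simply-supported spans AC and CE.
Rotations at C on the released spans (each span's end-slope, ×1/EI):
  span CE: point load 121 at a = 2.67: Pab(L + b)/(6LEI) = 478.2/EI
  relative rotation θ_0 = (0 + 478.2)/EI = 478.2/EI
A unit hogging moment at C produces rotation L₁/(3EI) + L₂/(3EI) = 5/EI.
Slope continuity at C: θ_0 = M_C·5/EI, so M_C = 478.2/5 = 95.64 kip·ft (hogging).
Span AC, ΣM about A with M_C applied at C: R_C^{AC}·7 = 0 + 95.64, so R_C^{AC} = 13.66 kip and R_A = 0 − 13.66 = -13.66 kip.
Span CE, ΣM about E: R_C^{CE}·8 = 644.9 + 95.64, so R_C^{CE} = 92.57 kip and R_E = 121 − 92.57 = 28.43 kip.
R_C = 13.66 + 92.57 = 106.2 kip.

R_C = 106.2 kip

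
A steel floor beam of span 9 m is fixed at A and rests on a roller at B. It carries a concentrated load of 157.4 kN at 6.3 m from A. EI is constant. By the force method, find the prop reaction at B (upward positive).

R_B = 88.69 kN

Take the reaction at B as the redundant and release it; the primary structure is a cantilever fixed at A.
Deflection at B on the released cantilever, summing each load's contribution:
  point load 157.4 at a = 6.3: Pa²(3L − a)/(6EI) = 21553/EI
Flexibility coefficient — unit upward force at B: δ_{BB} = L³/(3EI) = 243/EI.
The prop prevents deflection at B: R_B = δ_0/δ_{BB} = 21553/243 = 88.69 kN.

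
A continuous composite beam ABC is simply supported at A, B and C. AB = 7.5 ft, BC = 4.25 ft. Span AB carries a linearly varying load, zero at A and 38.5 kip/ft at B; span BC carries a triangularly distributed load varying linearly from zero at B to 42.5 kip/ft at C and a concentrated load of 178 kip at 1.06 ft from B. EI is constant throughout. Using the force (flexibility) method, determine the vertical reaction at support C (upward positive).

R_C = 68.56 kip

Take M_B as the redundant. Released structure: two simple spans AB and BC with a hinge at B.
Discontinuity in slope at B on the released structure — sum the simple-span end rotations:
  span AB: triangular load, peak 38.5: w₀L³/(45EI) = 360.9/EI
  span BC: triangular load, peak 42.5: 7w₀L³/(360EI) = 63.44/EI
  span BC: point load 178 at a = 1.06: Pab(L + b)/(6LEI) = 175.6/EI
  relative rotation θ_0 = (360.9 + 239)/EI = 600/EI
A unit hogging moment at B produces rotation L₁/(3EI) + L₂/(3EI) = 3.917/EI.
Compatibility: M_B·(L₁+L₂)/(3EI) = θ_0, giving M_B = 153.2 kip·ft (hogging).
Span BC, ΣM about C: R_B^{BC}·4.25 = 695.8 + 153.2, so R_B^{BC} = 199.8 kip and R_C = 268.3 − 199.8 = 68.56 kip.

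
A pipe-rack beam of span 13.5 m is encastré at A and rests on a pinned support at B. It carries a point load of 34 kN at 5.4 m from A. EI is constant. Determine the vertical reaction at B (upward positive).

Release the roller at B. Primary structure: cantilever fixed at A.
Primary-structure tip deflection at B by superposition:
  point load 34 at a = 5.4: Pa²(3L − a)/(6EI) = 5800/EI
Flexibility coefficient — unit upward force at B: δ_{BB} = L³/(3EI) = 820.1/EI.
The prop prevents deflection at B: R_B = δ_0/δ_{BB} = 5800/820.1 = 7.072 kN.

R_B = 7.072 kN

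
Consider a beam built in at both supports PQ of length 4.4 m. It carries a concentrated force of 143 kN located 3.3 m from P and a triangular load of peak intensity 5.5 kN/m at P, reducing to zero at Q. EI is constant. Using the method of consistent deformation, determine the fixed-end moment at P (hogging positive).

Release both end moments; the primary structure is a simply-supported span PQ with redundants M_P and M_Q.
End rotations of the released simple span under the applied load (×1/EI):
  at P: point load 143 at a = 3.3: Pab(L + b)/(6LEI) = 108.1/EI
  at Q: point load 143 at a = 3.3: Pab(L + a)/(6LEI) = 151.4/EI
  at P: triangular load, peak 5.5: w₀L³/(45EI) = 10.41/EI
  at Q: triangular load, peak 5.5: 7w₀L³/(360EI) = 9.11/EI
  θ_P0 = 118.6/EI,  θ_Q0 = 160.5/EI
Flexibility coefficients: a unit moment at one end gives L/(3EI) there and L/(6EI) at the far end, so f₁₁ = f₂₂ = 1.467/EI and f₁₂ = f₂₁ = 0.7333/EI.
Compatibility — zero rotation at each built-in end:
  1.467 M_P + 0.7333 M_Q = 118.6
  0.7333 M_P + 1.467 M_Q = 160.5
Solving the pair gives M_P = 34.82 kN·m and M_Q = 92.03 kN·m (hogging).

M_P = 34.82 kN·m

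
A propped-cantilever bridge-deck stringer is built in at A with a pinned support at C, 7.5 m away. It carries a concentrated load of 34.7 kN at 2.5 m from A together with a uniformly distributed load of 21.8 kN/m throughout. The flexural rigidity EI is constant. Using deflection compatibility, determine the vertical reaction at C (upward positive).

Choose R_C as the redundant. The primary structure is the cantilever fixed at A.
Downward deflection at the released point C due to the loads:
  point load 34.7 at a = 2.5: Pa²(3L − a)/(6EI) = 722.9/EI
  UDL 21.8: wL⁴/(8EI) = 8622/EI
  δ_0 = 9345/EI
Flexibility coefficient — unit upward force at C: δ_{CC} = L³/(3EI) = 140.6/EI.
Compatibility at C: δ_0 − R_C·δ_{CC} = 0, so R_C = 9345/140.6 = 66.45 kN.

R_C = 66.45 kN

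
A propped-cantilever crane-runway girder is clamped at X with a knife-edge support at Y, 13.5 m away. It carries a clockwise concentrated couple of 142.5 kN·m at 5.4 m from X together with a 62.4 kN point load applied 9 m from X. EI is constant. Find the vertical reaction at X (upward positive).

R_X = 19.91 kN

Choose R_Y as the redundant. The primary structure is the cantilever fixed at X.
Downward deflection at the released point Y due to the loads:
  clockwise couple 142.5 at a = 5.4: M₀a(2L − a)/(2EI) = 8311/EI
  point load 62.4 at a = 9: Pa²(3L − a)/(6EI) = 26536/EI
  δ_0 = 34846/EI
Flexibility coefficient — unit upward force at Y: δ_{YY} = L³/(3EI) = 820.1/EI.
The prop prevents deflection at Y: R_Y = δ_0/δ_{YY} = 34846/820.1 = 42.49 kN.
Vertical equilibrium: R_X = ΣP − R_Y = 62.4 − 42.49 = 19.91 kN.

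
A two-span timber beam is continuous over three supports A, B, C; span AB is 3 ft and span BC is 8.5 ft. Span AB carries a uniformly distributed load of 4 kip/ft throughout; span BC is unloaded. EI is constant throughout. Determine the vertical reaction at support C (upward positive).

Insert a hinge at B; M_B is the redundant, and each span becomes simply supported.
Rotations at B on the released spans (each span's end-slope, ×1/EI):
  span AB: UDL 4: wL³/(24EI) = 4.5/EI
  relative rotation θ_0 = (4.5 + 0)/EI = 4.5/EI
A unit hogging moment at B produces rotation L₁/(3EI) + L₂/(3EI) = 3.833/EI.
Slope continuity at B: θ_0 = M_B·3.833/EI, so M_B = 4.5/3.833 = 1.174 kip·ft (hogging).
Span BC, ΣM about C: R_B^{BC}·8.5 = 0 + 1.174, so R_B^{BC} = 0.1381 kip and R_C = 0 − 0.1381 = -0.1381 kip.

R_C = -0.1381 kip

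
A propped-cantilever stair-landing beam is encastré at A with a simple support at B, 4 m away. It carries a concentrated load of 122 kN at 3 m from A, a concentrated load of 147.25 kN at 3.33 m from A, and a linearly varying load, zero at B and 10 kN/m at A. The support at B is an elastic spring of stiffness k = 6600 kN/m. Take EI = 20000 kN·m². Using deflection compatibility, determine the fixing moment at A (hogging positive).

Choose R_B as the redundant. The primary structure is the cantilever fixed at A.
Downward deflection at the released point B due to the loads:
  point load 122 at a = 3: Pa²(3L − a)/(6EI) = 1647/EI
  point load 147.25 at a = 3.33: Pa²(3L − a)/(6EI) = 2359/EI
  triangular load, peak 10 at the fixed end: w₀L⁴/(30EI) = 85.33/EI
  δ_0 = 4092/EI
Flexibility coefficient — unit upward force at B: δ_{BB} = L³/(3EI) = 21.33/EI.
With EI = 20000 kN·m²: δ_0 = 0.20459 m and δ_{BB} = 0.001067 m/kN.
Compatibility — the spring shortens by R_B/k under the reaction it provides: δ_0 − R_B·δ_{BB} = R_B/k. With 1/k = 0.000152 m/kN, R_B = δ_0 / (δ_{BB} + 1/k) = 0.20459 / (0.001067 + 0.000152) = 167.9 kN.
Moment equilibrium about A: M_A = Σ(load moments about A) − R_B·L = 883 − 167.9×4 = 211.2 kN·m.

M_A = 211.2 kN·m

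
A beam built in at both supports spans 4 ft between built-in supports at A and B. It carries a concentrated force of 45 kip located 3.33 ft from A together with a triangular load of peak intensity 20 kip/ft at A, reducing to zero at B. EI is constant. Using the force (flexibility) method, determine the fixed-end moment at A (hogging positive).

M_A = 20.2 kip·ft

Release both end moments; the primary structure is a simply-supported span AB with redundants M_A and M_B.
End rotations of the released simple span under the applied load (×1/EI):
  at A: point load 45 at a = 3.33: Pab(L + b)/(6LEI) = 19.54/EI
  at B: point load 45 at a = 3.33: Pab(L + a)/(6LEI) = 30.66/EI
  at A: triangular load, peak 20: w₀L³/(45EI) = 28.44/EI
  at B: triangular load, peak 20: 7w₀L³/(360EI) = 24.89/EI
  θ_A0 = 47.98/EI,  θ_B0 = 55.55/EI
Flexibility coefficients: a unit moment at one end gives L/(3EI) there and L/(6EI) at the far end, so f₁₁ = f₂₂ = 1.333/EI and f₁₂ = f₂₁ = 0.6667/EI.
Compatibility — zero rotation at each built-in end:
  1.333 M_A + 0.6667 M_B = 47.98
  0.6667 M_A + 1.333 M_B = 55.55
Solving the pair gives M_A = 20.2 kip·ft and M_B = 31.56 kip·ft (hogging).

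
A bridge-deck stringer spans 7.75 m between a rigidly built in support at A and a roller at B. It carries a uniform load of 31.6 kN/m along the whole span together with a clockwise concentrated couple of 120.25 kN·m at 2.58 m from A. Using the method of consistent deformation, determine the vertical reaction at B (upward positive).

Choose R_B as the redundant. The primary structure is the cantilever fixed at A.
Downward deflection at the released point B due to the loads:
  UDL 31.6: wL⁴/(8EI) = 14250/EI
  clockwise couple 120.25 at a = 2.58: M₀a(2L − a)/(2EI) = 2004/EI
  δ_0 = 16254/EI
Flexibility coefficient — unit upward force at B: δ_{BB} = L³/(3EI) = 155.2/EI.
The prop prevents deflection at B: R_B = δ_0/δ_{BB} = 16254/155.2 = 104.8 kN.

R_B = 104.8 kN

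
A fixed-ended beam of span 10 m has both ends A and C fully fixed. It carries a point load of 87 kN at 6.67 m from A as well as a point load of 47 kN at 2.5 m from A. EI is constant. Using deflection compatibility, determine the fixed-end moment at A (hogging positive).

Release both end moments; the primary structure is a simply-supported span AC with redundants M_A and M_C.
On the primary (simply-supported) span, the end slopes from the loading are:
  at A: point load 87 at a = 6.67: Pab(L + b)/(6LEI) = 429.3/EI
  at C: point load 87 at a = 6.67: Pab(L + a)/(6LEI) = 536.9/EI
  at A: point load 47 at a = 2.5: Pab(L + b)/(6LEI) = 257/EI
  at C: point load 47 at a = 2.5: Pab(L + a)/(6LEI) = 183.6/EI
  θ_A0 = 686.3/EI,  θ_C0 = 720.5/EI
Flexibility coefficients: a unit moment at one end gives L/(3EI) there and L/(6EI) at the far end, so f₁₁ = f₂₂ = 3.333/EI and f₁₂ = f₂₁ = 1.667/EI.
Compatibility — zero rotation at each built-in end:
  3.333 M_A + 1.667 M_C = 686.3
  1.667 M_A + 3.333 M_C = 720.5
Solving the pair gives M_A = 130.4 kN·m and M_C = 150.9 kN·m (hogging).

M_A = 130.4 kN·m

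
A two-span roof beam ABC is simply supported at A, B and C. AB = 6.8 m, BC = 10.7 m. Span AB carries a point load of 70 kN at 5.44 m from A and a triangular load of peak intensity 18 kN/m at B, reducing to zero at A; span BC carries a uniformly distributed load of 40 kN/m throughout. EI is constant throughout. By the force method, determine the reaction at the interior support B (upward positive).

Release continuity at B by inserting a hinge; the redundant is the internal moment M_B. The primary structure is two simply-supported spans AB and BC.
Rotations at B on the released spans (each span's end-slope, ×1/EI):
  span AB: point load 70 at a = 5.44: Pab(L + a)/(6LEI) = 155.4/EI
  span AB: triangular load, peak 18: w₀L³/(45EI) = 125.8/EI
  span BC: UDL 40: wL³/(24EI) = 2042/EI
  relative rotation θ_0 = (281.1 + 2042)/EI = 2323/EI
A unit hogging moment at B produces rotation L₁/(3EI) + L₂/(3EI) = 5.833/EI.
Slope continuity at B: θ_0 = M_B·5.833/EI, so M_B = 2323/5.833 = 398.2 kN·m (hogging).
Span AB, ΣM about A with M_B applied at B: R_B^{AB}·6.8 = 658.2 + 398.2, so R_B^{AB} = 155.4 kN and R_A = 131.2 − 155.4 = -24.16 kN.
Span BC, ΣM about C: R_B^{BC}·10.7 = 2290 + 398.2, so R_B^{BC} = 251.2 kN and R_C = 428 − 251.2 = 176.8 kN.
R_B = 155.4 + 251.2 = 406.6 kN.

R_B = 406.6 kN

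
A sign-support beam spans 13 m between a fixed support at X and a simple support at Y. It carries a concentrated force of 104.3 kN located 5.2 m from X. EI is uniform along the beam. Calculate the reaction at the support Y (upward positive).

Choose R_Y as the redundant. The primary structure is the cantilever fixed at X.
Primary-structure tip deflection at Y by superposition:
  point load 104.3 at a = 5.2: Pa²(3L − a)/(6EI) = 15888/EI
Tip deflection under a unit load at Y: L³/(3EI) = 732.3/EI.
The prop prevents deflection at Y: R_Y = δ_0/δ_{YY} = 15888/732.3 = 21.69 kN.

R_Y = 21.69 kN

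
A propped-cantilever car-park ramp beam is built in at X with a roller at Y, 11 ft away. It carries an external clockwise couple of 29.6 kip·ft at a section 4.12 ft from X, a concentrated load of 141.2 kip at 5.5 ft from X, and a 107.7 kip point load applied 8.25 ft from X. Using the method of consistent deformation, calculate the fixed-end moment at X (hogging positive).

M_X = 432.6 kip·ft

Remove the prop at Y; the released (primary) structure is a cantilever built in at X.
Deflection at Y on the released cantilever, summing each load's contribution:
  clockwise couple 29.6 at a = 4.12: M₀a(2L − a)/(2EI) = 1090/EI
  point load 141.2 at a = 5.5: Pa²(3L − a)/(6EI) = 19577/EI
  point load 107.7 at a = 8.25: Pa²(3L − a)/(6EI) = 30238/EI
  δ_0 = 50905/EI
Tip deflection under a unit load at Y: L³/(3EI) = 443.7/EI.
The prop prevents deflection at Y: R_Y = δ_0/δ_{YY} = 50905/443.7 = 114.7 kip.
Moment equilibrium about X: M_X = Σ(load moments about X) − R_Y·L = 1695 − 114.7×11 = 432.6 kip·ft.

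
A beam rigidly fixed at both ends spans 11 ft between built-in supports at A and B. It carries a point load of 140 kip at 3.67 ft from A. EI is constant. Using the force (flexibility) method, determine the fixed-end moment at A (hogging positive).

M_A = 228.1 kip·ft

Take the two fixed-end moments M_A, M_B as redundants; the released structure is the simple span AB.
Simple-span end rotations at A and B under the given loads:
  at A: point load 140 at a = 3.67: Pab(L + b)/(6LEI) = 1046/EI
  at B: point load 140 at a = 3.67: Pab(L + a)/(6LEI) = 837.1/EI
  θ_A0 = 1046/EI,  θ_B0 = 837.1/EI
Flexibility coefficients: a unit moment at one end gives L/(3EI) there and L/(6EI) at the far end, so f₁₁ = f₂₂ = 3.667/EI and f₁₂ = f₂₁ = 1.833/EI.
Compatibility — zero rotation at each built-in end:
  3.667 M_A + 1.833 M_B = 1046
  1.833 M_A + 3.667 M_B = 837.1
Solving the pair gives M_A = 228.1 kip·ft and M_B = 114.2 kip·ft (hogging).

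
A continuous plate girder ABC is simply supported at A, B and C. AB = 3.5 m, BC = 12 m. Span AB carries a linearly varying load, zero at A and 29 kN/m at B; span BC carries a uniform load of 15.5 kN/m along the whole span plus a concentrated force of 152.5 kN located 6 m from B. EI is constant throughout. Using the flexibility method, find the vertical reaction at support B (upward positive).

R_B = 382.8 kN

Release continuity at B by inserting a hinge; the redundant is the internal moment M_B. The primary structure is two simply-supported spans AB and BC.
Discontinuity in slope at B on the released structure — sum the simple-span end rotations:
  span AB: triangular load, peak 29: w₀L³/(45EI) = 27.63/EI
  span BC: UDL 15.5: wL³/(24EI) = 1116/EI
  span BC: point load 152.5 at a = 6: Pab(L + b)/(6LEI) = 1372/EI
  relative rotation θ_0 = (27.63 + 2488)/EI = 2516/EI
A unit hogging moment at B produces rotation L₁/(3EI) + L₂/(3EI) = 5.167/EI.
Compatibility: M_B·(L₁+L₂)/(3EI) = θ_0, giving M_B = 487 kN·m (hogging).
Span AB, ΣM about A with M_B applied at B: R_B^{AB}·3.5 = 118.4 + 487, so R_B^{AB} = 173 kN and R_A = 50.75 − 173 = -122.2 kN.
Span BC, ΣM about C: R_B^{BC}·12 = 2031 + 487, so R_B^{BC} = 209.8 kN and R_C = 338.5 − 209.8 = 128.7 kN.
R_B = 173 + 209.8 = 382.8 kN.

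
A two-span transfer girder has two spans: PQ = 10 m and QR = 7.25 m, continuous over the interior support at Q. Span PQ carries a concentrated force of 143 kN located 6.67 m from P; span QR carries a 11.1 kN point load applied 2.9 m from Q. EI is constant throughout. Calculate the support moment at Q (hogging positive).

Release continuity at Q by inserting a hinge; the redundant is the internal moment M_Q. The primary structure is two simply-supported spans PQ and QR.
Rotations at Q on the released spans (each span's end-slope, ×1/EI):
  span PQ: point load 143 at a = 6.67: Pab(L + a)/(6LEI) = 882.5/EI
  span QR: point load 11.1 at a = 2.9: Pab(L + b)/(6LEI) = 37.34/EI
  relative rotation θ_0 = (882.5 + 37.34)/EI = 919.8/EI
A unit hogging moment at Q produces rotation L₁/(3EI) + L₂/(3EI) = 5.75/EI.
Slope continuity at Q: θ_0 = M_Q·5.75/EI, so M_Q = 919.8/5.75 = 160 kN·m (hogging).

M_Q = 160 kN·m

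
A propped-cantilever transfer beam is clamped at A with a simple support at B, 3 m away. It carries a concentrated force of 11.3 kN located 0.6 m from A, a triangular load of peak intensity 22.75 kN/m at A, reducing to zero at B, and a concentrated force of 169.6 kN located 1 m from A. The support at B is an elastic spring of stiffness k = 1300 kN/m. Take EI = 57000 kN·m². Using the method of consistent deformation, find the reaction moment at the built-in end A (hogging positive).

Choose R_B as the redundant. The primary structure is the cantilever fixed at A.
Deflection at B on the released cantilever, summing each load's contribution:
  point load 11.3 at a = 0.6: Pa²(3L − a)/(6EI) = 5.695/EI
  triangular load, peak 22.75 at the fixed end: w₀L⁴/(30EI) = 61.42/EI
  point load 169.6 at a = 1: Pa²(3L − a)/(6EI) = 226.1/EI
  δ_0 = 293.3/EI
Flexibility coefficient — unit upward force at B: δ_{BB} = L³/(3EI) = 9/EI.
With EI = 57000 kN·m²: δ_0 = 0.005145 m and δ_{BB} = 0.000158 m/kN.
Compatibility — the spring shortens by R_B/k under the reaction it provides: δ_0 − R_B·δ_{BB} = R_B/k. With 1/k = 0.000769 m/kN, R_B = δ_0 / (δ_{BB} + 1/k) = 0.005145 / (0.000158 + 0.000769) = 5.549 kN.
Moment equilibrium about A: M_A = Σ(load moments about A) − R_B·L = 210.5 − 5.549×3 = 193.9 kN·m.

M_A = 193.9 kN·m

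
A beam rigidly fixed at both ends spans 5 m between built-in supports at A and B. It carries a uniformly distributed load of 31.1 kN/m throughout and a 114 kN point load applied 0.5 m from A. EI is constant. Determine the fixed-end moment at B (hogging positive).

M_B = 69.92 kN·m

Release both end moments; the primary structure is a simply-supported span AB with redundants M_A and M_B.
End rotations of the released simple span under the applied load (×1/EI):
  at A: UDL 31.1: wL³/(24EI) = 162/EI
  at B: UDL 31.1: wL³/(24EI) = 162/EI
  at A: point load 114 at a = 0.5: Pab(L + b)/(6LEI) = 81.22/EI
  at B: point load 114 at a = 0.5: Pab(L + a)/(6LEI) = 47.02/EI
  θ_A0 = 243.2/EI,  θ_B0 = 209/EI
Flexibility coefficients: a unit moment at one end gives L/(3EI) there and L/(6EI) at the far end, so f₁₁ = f₂₂ = 1.667/EI and f₁₂ = f₂₁ = 0.8333/EI.
Compatibility — zero rotation at each built-in end:
  1.667 M_A + 0.8333 M_B = 243.2
  0.8333 M_A + 1.667 M_B = 209
Solving the pair gives M_A = 111 kN·m and M_B = 69.92 kN·m (hogging).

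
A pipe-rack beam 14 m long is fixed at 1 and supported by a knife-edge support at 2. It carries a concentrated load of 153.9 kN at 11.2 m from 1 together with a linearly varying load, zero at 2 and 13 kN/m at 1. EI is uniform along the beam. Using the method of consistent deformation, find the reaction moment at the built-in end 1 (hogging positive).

Remove the prop at 2; the released (primary) structure is a cantilever built in at 1.
Primary-structure tip deflection at 2 by superposition:
  point load 153.9 at a = 11.2: Pa²(3L − a)/(6EI) = 99100/EI
  triangular load, peak 13 at the fixed end: w₀L⁴/(30EI) = 16647/EI
  δ_0 = 115747/EI
Flexibility coefficient — unit upward force at 2: δ_{22} = L³/(3EI) = 914.7/EI.
Compatibility at 2: δ_0 − R_2·δ_{22} = 0, so R_2 = 115747/914.7 = 126.5 kN.
Moment equilibrium about 1: M_1 = Σ(load moments about 1) − R_2·L = 2148 − 126.5×14 = 376.7 kN·m.

M_1 = 376.7 kN·m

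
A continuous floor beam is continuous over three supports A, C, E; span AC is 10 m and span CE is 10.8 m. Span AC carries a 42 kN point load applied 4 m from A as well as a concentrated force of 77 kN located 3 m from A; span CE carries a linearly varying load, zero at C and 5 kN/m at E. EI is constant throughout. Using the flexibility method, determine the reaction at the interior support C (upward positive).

Insert a hinge at C; M_C is the redundant, and each span becomes simply supported.
Discontinuity in slope at C on the released structure — sum the simple-span end rotations:
  span AC: point load 42 at a = 4: Pab(L + a)/(6LEI) = 235.2/EI
  span AC: point load 77 at a = 3: Pab(L + a)/(6LEI) = 350.4/EI
  span CE: triangular load, peak 5: 7w₀L³/(360EI) = 122.5/EI
  relative rotation θ_0 = (585.5 + 122.5)/EI = 708/EI
A unit hogging moment at C produces rotation L₁/(3EI) + L₂/(3EI) = 6.933/EI.
Slope continuity at C: θ_0 = M_C·6.933/EI, so M_C = 708/6.933 = 102.1 kN·m (hogging).
Span AC, ΣM about A with M_C applied at C: R_C^{AC}·10 = 399 + 102.1, so R_C^{AC} = 50.11 kN and R_A = 119 − 50.11 = 68.89 kN.
Span CE, ΣM about E: R_C^{CE}·10.8 = 97.2 + 102.1, so R_C^{CE} = 18.46 kN and R_E = 27 − 18.46 = 8.545 kN.
R_C = 50.11 + 18.46 = 68.57 kN.

R_C = 68.57 kN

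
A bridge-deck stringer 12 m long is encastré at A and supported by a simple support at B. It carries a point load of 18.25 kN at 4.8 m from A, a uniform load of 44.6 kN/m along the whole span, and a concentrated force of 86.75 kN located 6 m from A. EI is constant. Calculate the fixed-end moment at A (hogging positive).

M_A = 1040 kN·m

Remove the prop at B; the released (primary) structure is a cantilever built in at A.
Primary-structure tip deflection at B by superposition:
  point load 18.25 at a = 4.8: Pa²(3L − a)/(6EI) = 2186/EI
  UDL 44.6: wL⁴/(8EI) = 115603/EI
  point load 86.75 at a = 6: Pa²(3L − a)/(6EI) = 15615/EI
  δ_0 = 133405/EI
Flexibility coefficient — unit upward force at B: δ_{BB} = L³/(3EI) = 576/EI.
The prop prevents deflection at B: R_B = δ_0/δ_{BB} = 133405/576 = 231.6 kN.
Moment equilibrium about A: M_A = Σ(load moments about A) − R_B·L = 3819 − 231.6×12 = 1040 kN·m.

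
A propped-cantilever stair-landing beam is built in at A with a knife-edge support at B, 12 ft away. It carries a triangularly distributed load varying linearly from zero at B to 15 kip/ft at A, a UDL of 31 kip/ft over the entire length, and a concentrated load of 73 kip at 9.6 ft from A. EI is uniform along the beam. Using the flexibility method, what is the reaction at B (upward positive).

R_B = 208.9 kip

Release the roller at B. Primary structure: cantilever fixed at A.
Deflection at B on the released cantilever, summing each load's contribution:
  triangular load, peak 15 at the fixed end: w₀L⁴/(30EI) = 10368/EI
  UDL 31: wL⁴/(8EI) = 80352/EI
  point load 73 at a = 9.6: Pa²(3L − a)/(6EI) = 29602/EI
  δ_0 = 120322/EI
Tip deflection under a unit load at B: L³/(3EI) = 576/EI.
Compatibility at B: δ_0 − R_B·δ_{BB} = 0, so R_B = 120322/576 = 208.9 kip.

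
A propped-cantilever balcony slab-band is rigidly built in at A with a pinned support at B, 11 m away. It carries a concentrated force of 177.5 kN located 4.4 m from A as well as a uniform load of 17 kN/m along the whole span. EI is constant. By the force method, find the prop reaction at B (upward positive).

Take the reaction at B as the redundant and release it; the primary structure is a cantilever fixed at A.
Free-end deflection of the primary structure under the applied loading (downward +):
  point load 177.5 at a = 4.4: Pa²(3L − a)/(6EI) = 16380/EI
  UDL 17: wL⁴/(8EI) = 31112/EI
  δ_0 = 47492/EI
Flexibility coefficient — unit upward force at B: δ_{BB} = L³/(3EI) = 443.7/EI.
The prop prevents deflection at B: R_B = δ_0/δ_{BB} = 47492/443.7 = 107 kN.

R_B = 107 kN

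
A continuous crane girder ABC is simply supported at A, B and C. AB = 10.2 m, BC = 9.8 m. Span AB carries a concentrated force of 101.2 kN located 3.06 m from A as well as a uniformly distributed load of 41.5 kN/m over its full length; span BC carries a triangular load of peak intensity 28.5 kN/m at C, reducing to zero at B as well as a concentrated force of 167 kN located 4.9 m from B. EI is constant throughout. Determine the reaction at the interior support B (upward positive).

Insert a hinge at B; M_B is the redundant, and each span becomes simply supported.
Rotations at B on the released spans (each span's end-slope, ×1/EI):
  span AB: point load 101.2 at a = 3.06: Pab(L + a)/(6LEI) = 479.1/EI
  span AB: UDL 41.5: wL³/(24EI) = 1835/EI
  span BC: triangular load, peak 28.5: 7w₀L³/(360EI) = 521.6/EI
  span BC: point load 167 at a = 4.9: Pab(L + b)/(6LEI) = 1002/EI
  relative rotation θ_0 = (2314 + 1524)/EI = 3838/EI
A unit hogging moment at B produces rotation L₁/(3EI) + L₂/(3EI) = 6.667/EI.
Compatibility: M_B·(L₁+L₂)/(3EI) = θ_0, giving M_B = 575.7 kN·m (hogging).
Span AB, ΣM about A with M_B applied at B: R_B^{AB}·10.2 = 2469 + 575.7, so R_B^{AB} = 298.5 kN and R_A = 524.5 − 298.5 = 226 kN.
Span BC, ΣM about C: R_B^{BC}·9.8 = 1274 + 575.7, so R_B^{BC} = 188.8 kN and R_C = 306.6 − 188.8 = 117.9 kN.
R_B = 298.5 + 188.8 = 487.2 kN.

R_B = 487.2 kN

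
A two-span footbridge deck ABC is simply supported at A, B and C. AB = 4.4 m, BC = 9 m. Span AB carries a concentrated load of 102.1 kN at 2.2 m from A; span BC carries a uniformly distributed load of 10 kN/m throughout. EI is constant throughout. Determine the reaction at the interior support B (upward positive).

Insert a hinge at B; M_B is the redundant, and each span becomes simply supported.
End slopes at the hinge B, treating each span as simply supported:
  span AB: point load 102.1 at a = 2.2: Pab(L + a)/(6LEI) = 123.5/EI
  span BC: UDL 10: wL³/(24EI) = 303.8/EI
  relative rotation θ_0 = (123.5 + 303.8)/EI = 427.3/EI
A unit hogging moment at B produces rotation L₁/(3EI) + L₂/(3EI) = 4.467/EI.
Compatibility: M_B·(L₁+L₂)/(3EI) = θ_0, giving M_B = 95.66 kN·m (hogging).
Span AB, ΣM about A with M_B applied at B: R_B^{AB}·4.4 = 224.6 + 95.66, so R_B^{AB} = 72.79 kN and R_A = 102.1 − 72.79 = 29.31 kN.
Span BC, ΣM about C: R_B^{BC}·9 = 405 + 95.66, so R_B^{BC} = 55.63 kN and R_C = 90 − 55.63 = 34.37 kN.
R_B = 72.79 + 55.63 = 128.4 kN.

R_B = 128.4 kN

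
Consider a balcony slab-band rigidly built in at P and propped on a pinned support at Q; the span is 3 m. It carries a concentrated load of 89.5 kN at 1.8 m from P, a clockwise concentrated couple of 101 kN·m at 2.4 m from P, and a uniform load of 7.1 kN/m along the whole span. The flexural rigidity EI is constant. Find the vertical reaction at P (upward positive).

Remove the prop at Q; the released (primary) structure is a cantilever built in at P.
Downward deflection at the released point Q due to the loads:
  point load 89.5 at a = 1.8: Pa²(3L − a)/(6EI) = 348/EI
  clockwise couple 101 at a = 2.4: M₀a(2L − a)/(2EI) = 436.3/EI
  UDL 7.1: wL⁴/(8EI) = 71.89/EI
  δ_0 = 856.2/EI
Flexibility coefficient — unit upward force at Q: δ_{QQ} = L³/(3EI) = 9/EI.
Compatibility at Q: δ_0 − R_Q·δ_{QQ} = 0, so R_Q = 856.2/9 = 95.13 kN.
Vertical equilibrium: R_P = ΣP − R_Q = 110.8 − 95.13 = 15.67 kN.

R_P = 15.67 kN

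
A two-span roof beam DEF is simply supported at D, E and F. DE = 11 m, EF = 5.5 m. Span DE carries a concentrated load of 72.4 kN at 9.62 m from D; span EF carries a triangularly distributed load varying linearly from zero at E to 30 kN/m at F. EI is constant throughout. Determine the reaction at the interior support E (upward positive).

R_E = 110.5 kN

Release continuity at E by inserting a hinge; the redundant is the internal moment M_E. The primary structure is two simply-supported spans DE and EF.
Rotations at E on the released spans (each span's end-slope, ×1/EI):
  span DE: point load 72.4 at a = 9.62: Pab(L + a)/(6LEI) = 300.3/EI
  span EF: triangular load, peak 30: 7w₀L³/(360EI) = 97.05/EI
  relative rotation θ_0 = (300.3 + 97.05)/EI = 397.3/EI
A unit hogging moment at E produces rotation L₁/(3EI) + L₂/(3EI) = 5.5/EI.
Slope continuity at E: θ_0 = M_E·5.5/EI, so M_E = 397.3/5.5 = 72.24 kN·m (hogging).
Span DE, ΣM about D with M_E applied at E: R_E^{DE}·11 = 696.5 + 72.24, so R_E^{DE} = 69.88 kN and R_D = 72.4 − 69.88 = 2.515 kN.
Span EF, ΣM about F: R_E^{EF}·5.5 = 151.2 + 72.24, so R_E^{EF} = 40.64 kN and R_F = 82.5 − 40.64 = 41.86 kN.
R_E = 69.88 + 40.64 = 110.5 kN.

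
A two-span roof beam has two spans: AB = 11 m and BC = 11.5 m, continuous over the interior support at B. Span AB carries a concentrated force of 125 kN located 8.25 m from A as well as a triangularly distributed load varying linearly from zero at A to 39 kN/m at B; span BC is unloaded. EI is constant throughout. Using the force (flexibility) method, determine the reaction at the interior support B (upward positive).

R_B = 283.7 kN

Release continuity at B by inserting a hinge; the redundant is the internal moment M_B. The primary structure is two simply-supported spans AB and BC.
Discontinuity in slope at B on the released structure — sum the simple-span end rotations:
  span AB: point load 125 at a = 8.25: Pab(L + a)/(6LEI) = 827.1/EI
  span AB: triangular load, peak 39: w₀L³/(45EI) = 1154/EI
  relative rotation θ_0 = (1981 + 0)/EI = 1981/EI
A unit hogging moment at B produces rotation L₁/(3EI) + L₂/(3EI) = 7.5/EI.
Slope continuity at B: θ_0 = M_B·7.5/EI, so M_B = 1981/7.5 = 264.1 kN·m (hogging).
Span AB, ΣM about A with M_B applied at B: R_B^{AB}·11 = 2604 + 264.1, so R_B^{AB} = 260.8 kN and R_A = 339.5 − 260.8 = 78.74 kN.
Span BC, ΣM about C: R_B^{BC}·11.5 = 0 + 264.1, so R_B^{BC} = 22.96 kN and R_C = 0 − 22.96 = -22.96 kN.
R_B = 260.8 + 22.96 = 283.7 kN.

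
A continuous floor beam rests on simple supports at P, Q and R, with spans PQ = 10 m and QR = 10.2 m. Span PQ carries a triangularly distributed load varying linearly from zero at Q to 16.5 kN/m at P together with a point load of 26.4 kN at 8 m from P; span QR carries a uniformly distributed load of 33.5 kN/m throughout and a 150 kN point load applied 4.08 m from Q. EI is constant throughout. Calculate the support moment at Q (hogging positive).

Take M_Q as the redundant. Released structure: two simple spans PQ and QR with a hinge at Q.
Rotations at Q on the released spans (each span's end-slope, ×1/EI):
  span PQ: triangular load, peak 16.5: 7w₀L³/(360EI) = 320.8/EI
  span PQ: point load 26.4 at a = 8: Pab(L + a)/(6LEI) = 126.7/EI
  span QR: UDL 33.5: wL³/(24EI) = 1481/EI
  span QR: point load 150 at a = 4.08: Pab(L + b)/(6LEI) = 998.8/EI
  relative rotation θ_0 = (447.6 + 2480)/EI = 2928/EI
A unit hogging moment at Q produces rotation L₁/(3EI) + L₂/(3EI) = 6.733/EI.
Slope continuity at Q: θ_0 = M_Q·6.733/EI, so M_Q = 2928/6.733 = 434.8 kN·m (hogging).

M_Q = 434.8 kN·m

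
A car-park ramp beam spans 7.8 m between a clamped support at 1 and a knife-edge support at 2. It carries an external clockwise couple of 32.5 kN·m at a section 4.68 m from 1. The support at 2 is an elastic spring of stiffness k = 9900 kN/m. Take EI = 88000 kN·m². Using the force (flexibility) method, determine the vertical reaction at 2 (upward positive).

Release the roller at 2. Primary structure: cantilever fixed at 1.
Deflection at 2 on the released cantilever, summing each load's contribution:
  clockwise couple 32.5 at a = 4.68: M₀a(2L − a)/(2EI) = 830.5/EI
Flexibility coefficient — unit upward force at 2: δ_{22} = L³/(3EI) = 158.2/EI.
With EI = 88000 kN·m²: δ_0 = 0.009437 m and δ_{22} = 0.001798 m/kN.
Compatibility — the spring shortens by R_2/k under the reaction it provides: δ_0 − R_2·δ_{22} = R_2/k. With 1/k = 0.000101 m/kN, R_2 = δ_0 / (δ_{22} + 1/k) = 0.009437 / (0.001798 + 0.000101) = 4.971 kN.

R_2 = 4.971 kN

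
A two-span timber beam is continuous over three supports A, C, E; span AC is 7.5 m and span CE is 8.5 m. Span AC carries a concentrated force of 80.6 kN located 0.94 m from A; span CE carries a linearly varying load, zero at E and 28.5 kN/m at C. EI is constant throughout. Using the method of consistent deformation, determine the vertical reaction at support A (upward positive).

Take M_C as the redundant. Released structure: two simple spans AC and CE with a hinge at C.
Rotations at C on the released spans (each span's end-slope, ×1/EI):
  span AC: point load 80.6 at a = 0.94: Pab(L + a)/(6LEI) = 93.22/EI
  span CE: triangular load, peak 28.5: w₀L³/(45EI) = 388.9/EI
  relative rotation θ_0 = (93.22 + 388.9)/EI = 482.2/EI
A unit hogging moment at C produces rotation L₁/(3EI) + L₂/(3EI) = 5.333/EI.
Compatibility: M_C·(L₁+L₂)/(3EI) = θ_0, giving M_C = 90.41 kN·m (hogging).
Span AC, ΣM about A with M_C applied at C: R_C^{AC}·7.5 = 75.76 + 90.41, so R_C^{AC} = 22.16 kN and R_A = 80.6 − 22.16 = 58.44 kN.

R_A = 58.44 kN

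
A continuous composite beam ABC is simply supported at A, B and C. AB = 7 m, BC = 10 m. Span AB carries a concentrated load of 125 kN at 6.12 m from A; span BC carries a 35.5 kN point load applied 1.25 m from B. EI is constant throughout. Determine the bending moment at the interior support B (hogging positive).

Release continuity at B by inserting a hinge; the redundant is the internal moment M_B. The primary structure is two simply-supported spans AB and BC.
Rotations at B on the released spans (each span's end-slope, ×1/EI):
  span AB: point load 125 at a = 6.12: Pab(L + a)/(6LEI) = 210.3/EI
  span BC: point load 35.5 at a = 1.25: Pab(L + b)/(6LEI) = 121.3/EI
  relative rotation θ_0 = (210.3 + 121.3)/EI = 331.6/EI
A unit hogging moment at B produces rotation L₁/(3EI) + L₂/(3EI) = 5.667/EI.
Compatibility: M_B·(L₁+L₂)/(3EI) = θ_0, giving M_B = 58.52 kN·m (hogging).

M_B = 58.52 kN·m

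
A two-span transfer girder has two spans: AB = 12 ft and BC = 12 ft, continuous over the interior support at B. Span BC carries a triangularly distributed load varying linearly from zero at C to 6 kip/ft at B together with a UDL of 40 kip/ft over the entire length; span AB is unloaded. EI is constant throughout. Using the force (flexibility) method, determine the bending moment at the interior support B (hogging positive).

Take M_B as the redundant. Released structure: two simple spans AB and BC with a hinge at B.
Discontinuity in slope at B on the released structure — sum the simple-span end rotations:
  span BC: triangular load, peak 6: w₀L³/(45EI) = 230.4/EI
  span BC: UDL 40: wL³/(24EI) = 2880/EI
  relative rotation θ_0 = (0 + 3110)/EI = 3110/EI
A unit hogging moment at B produces rotation L₁/(3EI) + L₂/(3EI) = 8/EI.
Compatibility: M_B·(L₁+L₂)/(3EI) = θ_0, giving M_B = 388.8 kip·ft (hogging).

M_B = 388.8 kip·ft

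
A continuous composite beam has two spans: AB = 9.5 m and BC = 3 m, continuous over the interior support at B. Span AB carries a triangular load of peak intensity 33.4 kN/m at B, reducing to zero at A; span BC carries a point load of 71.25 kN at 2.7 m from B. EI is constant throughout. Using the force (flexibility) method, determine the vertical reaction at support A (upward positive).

R_A = 36.54 kN

Release continuity at B by inserting a hinge; the redundant is the internal moment M_B. The primary structure is two simply-supported spans AB and BC.
Discontinuity in slope at B on the released structure — sum the simple-span end rotations:
  span AB: triangular load, peak 33.4: w₀L³/(45EI) = 636.4/EI
  span BC: point load 71.25 at a = 2.7: Pab(L + b)/(6LEI) = 10.58/EI
  relative rotation θ_0 = (636.4 + 10.58)/EI = 646.9/EI
A unit hogging moment at B produces rotation L₁/(3EI) + L₂/(3EI) = 4.167/EI.
Compatibility: M_B·(L₁+L₂)/(3EI) = θ_0, giving M_B = 155.3 kN·m (hogging).
Span AB, ΣM about A with M_B applied at B: R_B^{AB}·9.5 = 1005 + 155.3, so R_B^{AB} = 122.1 kN and R_A = 158.7 − 122.1 = 36.54 kN.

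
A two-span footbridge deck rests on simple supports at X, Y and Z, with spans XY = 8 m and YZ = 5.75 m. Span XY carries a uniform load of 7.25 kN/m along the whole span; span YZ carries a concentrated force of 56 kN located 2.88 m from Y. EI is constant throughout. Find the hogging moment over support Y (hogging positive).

Take M_Y as the redundant. Released structure: two simple spans XY and YZ with a hinge at Y.
Discontinuity in slope at Y on the released structure — sum the simple-span end rotations:
  span XY: UDL 7.25: wL³/(24EI) = 154.7/EI
  span YZ: point load 56 at a = 2.88: Pab(L + b)/(6LEI) = 115.7/EI
  relative rotation θ_0 = (154.7 + 115.7)/EI = 270.3/EI
A unit hogging moment at Y produces rotation L₁/(3EI) + L₂/(3EI) = 4.583/EI.
Compatibility: M_Y·(L₁+L₂)/(3EI) = θ_0, giving M_Y = 58.98 kN·m (hogging).

M_Y = 58.98 kN·m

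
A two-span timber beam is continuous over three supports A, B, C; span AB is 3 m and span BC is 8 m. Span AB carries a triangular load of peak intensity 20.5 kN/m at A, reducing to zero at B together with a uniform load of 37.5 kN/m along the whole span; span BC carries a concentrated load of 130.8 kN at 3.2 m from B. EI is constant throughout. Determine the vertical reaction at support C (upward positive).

R_C = 32.25 kN

Insert a hinge at B; M_B is the redundant, and each span becomes simply supported.
Discontinuity in slope at B on the released structure — sum the simple-span end rotations:
  span AB: triangular load, peak 20.5: 7w₀L³/(360EI) = 10.76/EI
  span AB: UDL 37.5: wL³/(24EI) = 42.19/EI
  span BC: point load 130.8 at a = 3.2: Pab(L + b)/(6LEI) = 535.8/EI
  relative rotation θ_0 = (52.95 + 535.8)/EI = 588.7/EI
A unit hogging moment at B produces rotation L₁/(3EI) + L₂/(3EI) = 3.667/EI.
Slope continuity at B: θ_0 = M_B·3.667/EI, so M_B = 588.7/3.667 = 160.6 kN·m (hogging).
Span BC, ΣM about C: R_B^{BC}·8 = 627.8 + 160.6, so R_B^{BC} = 98.55 kN and R_C = 130.8 − 98.55 = 32.25 kN.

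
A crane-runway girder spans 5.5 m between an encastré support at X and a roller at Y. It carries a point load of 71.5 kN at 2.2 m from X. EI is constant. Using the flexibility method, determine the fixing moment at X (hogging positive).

Release the roller at Y. Primary structure: cantilever fixed at X.
Primary-structure tip deflection at Y by superposition:
  point load 71.5 at a = 2.2: Pa²(3L − a)/(6EI) = 824.8/EI
Flexibility coefficient — unit upward force at Y: δ_{YY} = L³/(3EI) = 55.46/EI.
The prop prevents deflection at Y: R_Y = δ_0/δ_{YY} = 824.8/55.46 = 14.87 kN.
Moment equilibrium about X: M_X = Σ(load moments about X) − R_Y·L = 157.3 − 14.87×5.5 = 75.5 kN·m.

M_X = 75.5 kN·m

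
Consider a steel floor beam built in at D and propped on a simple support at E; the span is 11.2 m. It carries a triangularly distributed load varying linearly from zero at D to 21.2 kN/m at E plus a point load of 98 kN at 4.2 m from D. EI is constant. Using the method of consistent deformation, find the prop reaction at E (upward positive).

R_E = 83.38 kN

Choose R_E as the redundant. The primary structure is the cantilever fixed at D.
Primary-structure tip deflection at E by superposition:
  triangular load, peak 21.2 at the free end: 11w₀L⁴/(120EI) = 30579/EI
  point load 98 at a = 4.2: Pa²(3L − a)/(6EI) = 8471/EI
  δ_0 = 39049/EI
Flexibility coefficient — unit upward force at E: δ_{EE} = L³/(3EI) = 468.3/EI.
The prop prevents deflection at E: R_E = δ_0/δ_{EE} = 39049/468.3 = 83.38 kN.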